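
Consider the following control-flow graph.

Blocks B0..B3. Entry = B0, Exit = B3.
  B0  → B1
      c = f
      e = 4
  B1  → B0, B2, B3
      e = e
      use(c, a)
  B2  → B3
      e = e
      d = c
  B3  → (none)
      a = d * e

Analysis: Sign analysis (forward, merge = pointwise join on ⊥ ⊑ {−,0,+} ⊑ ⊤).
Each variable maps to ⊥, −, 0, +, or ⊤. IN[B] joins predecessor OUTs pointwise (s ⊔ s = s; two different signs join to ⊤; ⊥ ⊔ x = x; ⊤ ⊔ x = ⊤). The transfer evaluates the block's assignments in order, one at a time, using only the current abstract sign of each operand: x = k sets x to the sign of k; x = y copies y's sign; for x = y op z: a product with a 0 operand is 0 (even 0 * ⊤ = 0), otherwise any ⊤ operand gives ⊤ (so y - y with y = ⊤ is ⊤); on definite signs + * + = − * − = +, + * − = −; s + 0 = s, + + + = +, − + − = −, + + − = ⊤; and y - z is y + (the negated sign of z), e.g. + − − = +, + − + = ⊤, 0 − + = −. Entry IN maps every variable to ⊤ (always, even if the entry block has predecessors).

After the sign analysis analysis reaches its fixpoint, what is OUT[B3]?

Answer: {a: ⊤, b: ⊤, c: ⊤, d: ⊤, e: +, f: ⊤}

Working:
Fixpoint table:
  B0: | IN=(all ⊤) | OUT={e:+; rest ⊤}
  B1: | IN={e:+; rest ⊤} | OUT={e:+; rest ⊤}
  B2: | IN={e:+; rest ⊤} | OUT={e:+; rest ⊤}
  B3: | IN={e:+; rest ⊤} | OUT={e:+; rest ⊤}

Merge at B3: IN[B3] = OUT[B1] ⊔ OUT[B2] = {a: ⊤, b: ⊤, c: ⊤, d: ⊤, e: +, f: ⊤}
Applying B3's transfer function to that IN value gives OUT[B3] (row B3 above).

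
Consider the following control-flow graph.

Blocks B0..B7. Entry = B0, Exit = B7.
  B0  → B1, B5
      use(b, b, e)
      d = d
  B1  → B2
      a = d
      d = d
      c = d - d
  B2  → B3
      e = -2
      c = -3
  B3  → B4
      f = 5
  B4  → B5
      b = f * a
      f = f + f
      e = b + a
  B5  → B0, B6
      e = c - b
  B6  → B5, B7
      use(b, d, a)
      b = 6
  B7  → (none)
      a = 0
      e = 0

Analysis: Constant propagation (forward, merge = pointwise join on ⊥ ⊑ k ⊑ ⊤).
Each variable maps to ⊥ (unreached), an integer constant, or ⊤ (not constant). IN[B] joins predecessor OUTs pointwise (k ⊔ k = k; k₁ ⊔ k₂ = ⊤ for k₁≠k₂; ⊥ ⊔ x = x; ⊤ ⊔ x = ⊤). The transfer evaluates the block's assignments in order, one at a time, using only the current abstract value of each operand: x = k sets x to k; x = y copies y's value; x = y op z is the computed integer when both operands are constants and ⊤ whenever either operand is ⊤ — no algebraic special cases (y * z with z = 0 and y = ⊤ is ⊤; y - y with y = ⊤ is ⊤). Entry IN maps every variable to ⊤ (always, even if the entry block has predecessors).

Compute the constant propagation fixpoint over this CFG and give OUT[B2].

Fixpoint table:
  B0:   IN=(all ⊤)   OUT=(all ⊤)
  B1:   IN=(all ⊤)   OUT=(all ⊤)
  B2:   IN=(all ⊤)   OUT={c:-3, e:-2; rest ⊤}
  B3:   IN={c:-3, e:-2; rest ⊤}   OUT={c:-3, e:-2, f:5; rest ⊤}
  B4:   IN={c:-3, e:-2, f:5; rest ⊤}   OUT={c:-3, f:10; rest ⊤}
  B5:   IN=(all ⊤)   OUT=(all ⊤)
  B6:   IN=(all ⊤)   OUT={b:6; rest ⊤}
  B7:   IN={b:6; rest ⊤}   OUT={a:0, b:6, e:0; rest ⊤}

Merge at B2: IN[B2] = OUT[B1] = {a: ⊤, b: ⊤, c: ⊤, d: ⊤, e: ⊤, f: ⊤}
Applying B2's transfer function to that IN value gives OUT[B2] (row B2 above).

Answer: {a: ⊤, b: ⊤, c: -3, d: ⊤, e: -2, f: ⊤}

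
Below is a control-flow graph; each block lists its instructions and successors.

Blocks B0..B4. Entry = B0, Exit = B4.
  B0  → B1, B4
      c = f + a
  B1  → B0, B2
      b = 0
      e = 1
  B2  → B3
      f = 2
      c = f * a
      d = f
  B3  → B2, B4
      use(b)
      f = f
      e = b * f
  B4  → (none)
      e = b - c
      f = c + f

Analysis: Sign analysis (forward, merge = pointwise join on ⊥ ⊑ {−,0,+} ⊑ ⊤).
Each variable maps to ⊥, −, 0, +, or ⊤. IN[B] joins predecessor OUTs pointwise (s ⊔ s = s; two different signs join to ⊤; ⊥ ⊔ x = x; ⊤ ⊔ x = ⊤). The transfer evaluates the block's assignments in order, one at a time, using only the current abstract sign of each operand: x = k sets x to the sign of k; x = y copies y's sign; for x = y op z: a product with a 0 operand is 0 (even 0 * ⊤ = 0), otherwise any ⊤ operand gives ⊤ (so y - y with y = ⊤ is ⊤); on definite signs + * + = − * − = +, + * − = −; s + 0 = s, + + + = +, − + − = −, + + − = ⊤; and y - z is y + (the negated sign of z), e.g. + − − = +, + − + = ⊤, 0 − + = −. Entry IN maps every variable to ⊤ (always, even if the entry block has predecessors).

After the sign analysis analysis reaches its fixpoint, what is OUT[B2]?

Fixpoint table:
  B0:  IN=(all ⊤)  OUT=(all ⊤)
  B1:  IN=(all ⊤)  OUT={b:0, e:+; rest ⊤}
  B2:  IN={b:0; rest ⊤}  OUT={b:0, d:+, f:+; rest ⊤}
  B3:  IN={b:0, d:+, f:+; rest ⊤}  OUT={b:0, d:+, e:0, f:+; rest ⊤}
  B4:  IN=(all ⊤)  OUT=(all ⊤)

Merge at B2: IN[B2] = OUT[B1] ⊔ OUT[B3] = {a: ⊤, b: 0, c: ⊤, d: ⊤, e: ⊤, f: ⊤}
Applying B2's transfer function to that IN value gives OUT[B2] (row B2 above).

Answer: {a: ⊤, b: 0, c: ⊤, d: +, e: ⊤, f: +}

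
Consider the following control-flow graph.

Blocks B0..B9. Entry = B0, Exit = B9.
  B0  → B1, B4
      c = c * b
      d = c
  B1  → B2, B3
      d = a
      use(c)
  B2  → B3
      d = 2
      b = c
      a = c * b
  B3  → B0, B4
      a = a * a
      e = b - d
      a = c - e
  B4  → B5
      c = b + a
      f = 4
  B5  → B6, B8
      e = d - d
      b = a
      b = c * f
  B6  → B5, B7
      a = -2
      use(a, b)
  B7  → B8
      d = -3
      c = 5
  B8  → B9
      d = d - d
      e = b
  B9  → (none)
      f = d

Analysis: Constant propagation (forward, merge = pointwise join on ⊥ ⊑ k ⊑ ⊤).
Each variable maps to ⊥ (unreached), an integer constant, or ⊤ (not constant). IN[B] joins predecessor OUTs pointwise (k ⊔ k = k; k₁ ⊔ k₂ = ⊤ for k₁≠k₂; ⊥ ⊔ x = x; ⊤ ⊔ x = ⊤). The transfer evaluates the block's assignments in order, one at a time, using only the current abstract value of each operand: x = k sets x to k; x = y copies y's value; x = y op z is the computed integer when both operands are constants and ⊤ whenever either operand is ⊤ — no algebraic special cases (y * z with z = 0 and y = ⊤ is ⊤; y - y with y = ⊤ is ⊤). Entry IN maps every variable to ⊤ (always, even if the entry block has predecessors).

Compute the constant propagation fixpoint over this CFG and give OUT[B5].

Answer: {a: ⊤, b: ⊤, c: ⊤, d: ⊤, e: ⊤, f: 4}

Derivation:
Converged values:
  B0:  IN=(all ⊤)  OUT=(all ⊤)
  B1:  IN=(all ⊤)  OUT=(all ⊤)
  B2:  IN=(all ⊤)  OUT={d:2; rest ⊤}
  B3:  IN=(all ⊤)  OUT=(all ⊤)
  B4:  IN=(all ⊤)  OUT={f:4; rest ⊤}
  B5:  IN={f:4; rest ⊤}  OUT={f:4; rest ⊤}
  B6:  IN={f:4; rest ⊤}  OUT={a:-2, f:4; rest ⊤}
  B7:  IN={a:-2, f:4; rest ⊤}  OUT={a:-2, c:5, d:-3, f:4; rest ⊤}
  B8:  IN={f:4; rest ⊤}  OUT={f:4; rest ⊤}
  B9:  IN={f:4; rest ⊤}  OUT=(all ⊤)

Merge at B5: IN[B5] = OUT[B4] ⊔ OUT[B6] = {a: ⊤, b: ⊤, c: ⊤, d: ⊤, e: ⊤, f: 4}
Applying B5's transfer function to that IN value gives OUT[B5] (row B5 above).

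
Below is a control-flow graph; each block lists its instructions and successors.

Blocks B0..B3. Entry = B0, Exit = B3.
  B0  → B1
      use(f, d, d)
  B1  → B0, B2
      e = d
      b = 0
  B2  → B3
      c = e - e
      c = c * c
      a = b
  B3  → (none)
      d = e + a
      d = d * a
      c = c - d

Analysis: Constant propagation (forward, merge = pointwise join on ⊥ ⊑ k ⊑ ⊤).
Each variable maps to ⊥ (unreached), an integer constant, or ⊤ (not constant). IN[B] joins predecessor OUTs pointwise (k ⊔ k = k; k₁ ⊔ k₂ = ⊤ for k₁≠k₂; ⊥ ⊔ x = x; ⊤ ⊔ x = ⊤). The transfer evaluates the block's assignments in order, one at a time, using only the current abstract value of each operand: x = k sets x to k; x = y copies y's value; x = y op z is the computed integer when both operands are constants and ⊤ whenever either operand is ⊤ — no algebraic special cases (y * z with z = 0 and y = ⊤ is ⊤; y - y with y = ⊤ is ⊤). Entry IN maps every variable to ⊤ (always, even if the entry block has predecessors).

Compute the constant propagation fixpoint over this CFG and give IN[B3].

Per-block solution:
  B0: | IN=(all ⊤) | OUT=(all ⊤)
  B1: | IN=(all ⊤) | OUT={b:0; rest ⊤}
  B2: | IN={b:0; rest ⊤} | OUT={a:0, b:0; rest ⊤}
  B3: | IN={a:0, b:0; rest ⊤} | OUT={a:0, b:0; rest ⊤}

Merge at B3: IN[B3] = OUT[B2] = {a: 0, b: 0, c: ⊤, d: ⊤, e: ⊤, f: ⊤}

Answer: {a: 0, b: 0, c: ⊤, d: ⊤, e: ⊤, f: ⊤}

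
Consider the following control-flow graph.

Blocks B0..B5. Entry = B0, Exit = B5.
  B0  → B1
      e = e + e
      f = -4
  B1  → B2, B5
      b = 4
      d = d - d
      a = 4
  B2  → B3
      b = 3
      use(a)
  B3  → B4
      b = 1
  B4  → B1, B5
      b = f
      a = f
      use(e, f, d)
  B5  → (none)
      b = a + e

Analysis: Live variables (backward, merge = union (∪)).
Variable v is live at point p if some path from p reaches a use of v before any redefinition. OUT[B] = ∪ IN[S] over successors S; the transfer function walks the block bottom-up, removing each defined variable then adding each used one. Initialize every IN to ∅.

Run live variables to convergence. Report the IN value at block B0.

Fixpoint table:
  B0:   IN={d, e}   OUT={d, e, f}
  B1:   IN={d, e, f}   OUT={a, d, e, f}
  B2:   IN={a, d, e, f}   OUT={d, e, f}
  B3:   IN={d, e, f}   OUT={d, e, f}
  B4:   IN={d, e, f}   OUT={a, d, e, f}
  B5:   IN={a, e}   OUT={}

Merge at B0: OUT[B0] = IN[B1] = {d, e, f}
Applying B0's transfer function to that OUT value gives IN[B0] (row B0 above).

Answer: {d, e}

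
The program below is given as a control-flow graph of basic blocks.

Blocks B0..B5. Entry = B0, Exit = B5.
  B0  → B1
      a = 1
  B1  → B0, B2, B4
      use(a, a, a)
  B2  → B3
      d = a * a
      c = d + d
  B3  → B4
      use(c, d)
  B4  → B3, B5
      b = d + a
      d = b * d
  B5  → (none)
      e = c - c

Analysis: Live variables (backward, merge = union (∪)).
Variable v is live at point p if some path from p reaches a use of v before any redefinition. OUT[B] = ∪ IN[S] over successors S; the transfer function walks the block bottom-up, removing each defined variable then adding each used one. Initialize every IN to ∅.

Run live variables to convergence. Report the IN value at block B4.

Fixpoint table:
  B0:  IN={c, d}  OUT={a, c, d}
  B1:  IN={a, c, d}  OUT={a, c, d}
  B2:  IN={a}  OUT={a, c, d}
  B3:  IN={a, c, d}  OUT={a, c, d}
  B4:  IN={a, c, d}  OUT={a, c, d}
  B5:  IN={c}  OUT={}

Merge at B4: OUT[B4] = IN[B3] ⊔ IN[B5] = {a, c, d}
Applying B4's transfer function to that OUT value gives IN[B4] (row B4 above).

Answer: {a, c, d}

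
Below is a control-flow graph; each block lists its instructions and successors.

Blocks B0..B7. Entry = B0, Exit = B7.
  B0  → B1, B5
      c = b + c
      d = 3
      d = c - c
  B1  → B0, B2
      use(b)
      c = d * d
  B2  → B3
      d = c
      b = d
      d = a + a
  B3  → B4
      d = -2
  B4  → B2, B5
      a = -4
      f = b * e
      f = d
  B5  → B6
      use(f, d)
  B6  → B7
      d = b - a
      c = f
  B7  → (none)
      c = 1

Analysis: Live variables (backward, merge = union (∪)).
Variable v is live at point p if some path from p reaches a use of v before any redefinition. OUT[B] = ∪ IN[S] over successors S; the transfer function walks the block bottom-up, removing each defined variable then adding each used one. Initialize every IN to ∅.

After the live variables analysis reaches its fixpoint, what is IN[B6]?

Answer: {a, b, f}

Working:
Fixpoint table:
  B0: | IN={a, b, c, e, f} | OUT={a, b, d, e, f}
  B1: | IN={a, b, d, e, f} | OUT={a, b, c, e, f}
  B2: | IN={a, c, e} | OUT={b, c, e}
  B3: | IN={b, c, e} | OUT={b, c, d, e}
  B4: | IN={b, c, d, e} | OUT={a, b, c, d, e, f}
  B5: | IN={a, b, d, f} | OUT={a, b, f}
  B6: | IN={a, b, f} | OUT={}
  B7: | IN={} | OUT={}

Merge at B6: OUT[B6] = IN[B7] = {}
Applying B6's transfer function to that OUT value gives IN[B6] (row B6 above).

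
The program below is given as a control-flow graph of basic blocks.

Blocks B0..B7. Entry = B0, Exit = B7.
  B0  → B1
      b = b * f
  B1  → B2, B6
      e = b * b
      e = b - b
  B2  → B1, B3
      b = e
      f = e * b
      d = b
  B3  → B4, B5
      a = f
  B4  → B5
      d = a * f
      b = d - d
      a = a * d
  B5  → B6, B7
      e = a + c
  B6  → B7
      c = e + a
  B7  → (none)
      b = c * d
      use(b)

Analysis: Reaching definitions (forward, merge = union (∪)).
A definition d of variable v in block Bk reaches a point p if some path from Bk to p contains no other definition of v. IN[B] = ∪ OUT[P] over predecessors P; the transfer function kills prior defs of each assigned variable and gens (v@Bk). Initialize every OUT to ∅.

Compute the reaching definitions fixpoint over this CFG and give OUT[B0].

Answer: {b@B0}

Derivation:
Per-block solution:
  B0:  IN={}  OUT={b@B0}
  B1:  IN={b@B0, b@B2, d@B2, e@B1, f@B2}  OUT={b@B0, b@B2, d@B2, e@B1, f@B2}
  B2:  IN={b@B0, b@B2, d@B2, e@B1, f@B2}  OUT={b@B2, d@B2, e@B1, f@B2}
  B3:  IN={b@B2, d@B2, e@B1, f@B2}  OUT={a@B3, b@B2, d@B2, e@B1, f@B2}
  B4:  IN={a@B3, b@B2, d@B2, e@B1, f@B2}  OUT={a@B4, b@B4, d@B4, e@B1, f@B2}
  B5:  IN={a@B3, a@B4, b@B2, b@B4, d@B2, d@B4, e@B1, f@B2}  OUT={a@B3, a@B4, b@B2, b@B4, d@B2, d@B4, e@B5, f@B2}
  B6:  IN={a@B3, a@B4, b@B0, b@B2, b@B4, d@B2, d@B4, e@B1, e@B5, f@B2}  OUT={a@B3, a@B4, b@B0, b@B2, b@B4, c@B6, d@B2, d@B4, e@B1, e@B5, f@B2}
  B7:  IN={a@B3, a@B4, b@B0, b@B2, b@B4, c@B6, d@B2, d@B4, e@B1, e@B5, f@B2}  OUT={a@B3, a@B4, b@B7, c@B6, d@B2, d@B4, e@B1, e@B5, f@B2}

B0 is the boundary node: IN[B0] = {}
Applying B0's transfer function to that IN value gives OUT[B0] (row B0 above).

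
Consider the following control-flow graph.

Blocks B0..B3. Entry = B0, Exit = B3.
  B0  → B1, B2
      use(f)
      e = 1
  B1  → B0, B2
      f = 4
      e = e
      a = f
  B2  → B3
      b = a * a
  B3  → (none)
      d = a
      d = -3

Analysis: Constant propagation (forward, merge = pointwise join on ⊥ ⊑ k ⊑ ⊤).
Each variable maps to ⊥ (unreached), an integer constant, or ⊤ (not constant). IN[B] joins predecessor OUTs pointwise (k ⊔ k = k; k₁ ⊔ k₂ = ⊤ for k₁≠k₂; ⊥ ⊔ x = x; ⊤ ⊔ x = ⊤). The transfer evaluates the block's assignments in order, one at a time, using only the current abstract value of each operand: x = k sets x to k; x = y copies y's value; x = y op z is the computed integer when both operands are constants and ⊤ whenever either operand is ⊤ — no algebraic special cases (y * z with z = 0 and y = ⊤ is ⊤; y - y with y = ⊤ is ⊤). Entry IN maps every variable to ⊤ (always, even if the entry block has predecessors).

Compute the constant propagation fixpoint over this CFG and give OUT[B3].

Answer: {a: ⊤, b: ⊤, c: ⊤, d: -3, e: 1, f: ⊤}

Derivation:
Fixpoint table:
  B0:  IN=(all ⊤)  OUT={e:1; rest ⊤}
  B1:  IN={e:1; rest ⊤}  OUT={a:4, e:1, f:4; rest ⊤}
  B2:  IN={e:1; rest ⊤}  OUT={e:1; rest ⊤}
  B3:  IN={e:1; rest ⊤}  OUT={d:-3, e:1; rest ⊤}

Merge at B3: IN[B3] = OUT[B2] = {a: ⊤, b: ⊤, c: ⊤, d: ⊤, e: 1, f: ⊤}
Applying B3's transfer function to that IN value gives OUT[B3] (row B3 above).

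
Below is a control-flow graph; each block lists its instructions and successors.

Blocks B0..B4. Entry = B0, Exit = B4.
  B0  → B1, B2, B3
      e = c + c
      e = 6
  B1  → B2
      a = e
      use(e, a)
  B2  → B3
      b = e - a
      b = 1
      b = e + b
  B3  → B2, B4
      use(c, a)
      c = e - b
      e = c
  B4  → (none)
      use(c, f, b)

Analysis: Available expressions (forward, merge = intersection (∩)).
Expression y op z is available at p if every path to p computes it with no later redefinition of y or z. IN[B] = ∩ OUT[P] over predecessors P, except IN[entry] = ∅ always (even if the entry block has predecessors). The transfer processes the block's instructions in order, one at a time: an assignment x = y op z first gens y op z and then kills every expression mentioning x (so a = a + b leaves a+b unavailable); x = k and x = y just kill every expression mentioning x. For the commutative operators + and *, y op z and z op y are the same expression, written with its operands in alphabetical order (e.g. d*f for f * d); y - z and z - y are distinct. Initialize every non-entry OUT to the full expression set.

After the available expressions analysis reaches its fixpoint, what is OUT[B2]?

Answer: {e-a}

Derivation:
Per-block solution:
  B0: | IN={} | OUT={c+c}
  B1: | IN={c+c} | OUT={c+c}
  B2: | IN={} | OUT={e-a}
  B3: | IN={} | OUT={}
  B4: | IN={} | OUT={}

Merge at B2: IN[B2] = OUT[B0] ∩ OUT[B1] ∩ OUT[B3] = {}
Applying B2's transfer function to that IN value gives OUT[B2] (row B2 above).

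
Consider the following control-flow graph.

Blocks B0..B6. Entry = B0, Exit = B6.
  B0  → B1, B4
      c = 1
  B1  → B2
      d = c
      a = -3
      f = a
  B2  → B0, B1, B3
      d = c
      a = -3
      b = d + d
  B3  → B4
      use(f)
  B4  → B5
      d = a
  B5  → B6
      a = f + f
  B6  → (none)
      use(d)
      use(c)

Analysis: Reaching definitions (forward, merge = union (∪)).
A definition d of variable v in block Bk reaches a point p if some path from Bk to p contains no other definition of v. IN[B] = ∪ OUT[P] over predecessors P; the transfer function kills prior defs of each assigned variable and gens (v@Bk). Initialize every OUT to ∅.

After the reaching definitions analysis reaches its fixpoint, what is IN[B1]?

Converged values:
  B0:   IN={a@B2, b@B2, c@B0, d@B2, f@B1}   OUT={a@B2, b@B2, c@B0, d@B2, f@B1}
  B1:   IN={a@B2, b@B2, c@B0, d@B2, f@B1}   OUT={a@B1, b@B2, c@B0, d@B1, f@B1}
  B2:   IN={a@B1, b@B2, c@B0, d@B1, f@B1}   OUT={a@B2, b@B2, c@B0, d@B2, f@B1}
  B3:   IN={a@B2, b@B2, c@B0, d@B2, f@B1}   OUT={a@B2, b@B2, c@B0, d@B2, f@B1}
  B4:   IN={a@B2, b@B2, c@B0, d@B2, f@B1}   OUT={a@B2, b@B2, c@B0, d@B4, f@B1}
  B5:   IN={a@B2, b@B2, c@B0, d@B4, f@B1}   OUT={a@B5, b@B2, c@B0, d@B4, f@B1}
  B6:   IN={a@B5, b@B2, c@B0, d@B4, f@B1}   OUT={a@B5, b@B2, c@B0, d@B4, f@B1}

Merge at B1: IN[B1] = OUT[B0] ⊔ OUT[B2] = {a@B2, b@B2, c@B0, d@B2, f@B1}

Answer: {a@B2, b@B2, c@B0, d@B2, f@B1}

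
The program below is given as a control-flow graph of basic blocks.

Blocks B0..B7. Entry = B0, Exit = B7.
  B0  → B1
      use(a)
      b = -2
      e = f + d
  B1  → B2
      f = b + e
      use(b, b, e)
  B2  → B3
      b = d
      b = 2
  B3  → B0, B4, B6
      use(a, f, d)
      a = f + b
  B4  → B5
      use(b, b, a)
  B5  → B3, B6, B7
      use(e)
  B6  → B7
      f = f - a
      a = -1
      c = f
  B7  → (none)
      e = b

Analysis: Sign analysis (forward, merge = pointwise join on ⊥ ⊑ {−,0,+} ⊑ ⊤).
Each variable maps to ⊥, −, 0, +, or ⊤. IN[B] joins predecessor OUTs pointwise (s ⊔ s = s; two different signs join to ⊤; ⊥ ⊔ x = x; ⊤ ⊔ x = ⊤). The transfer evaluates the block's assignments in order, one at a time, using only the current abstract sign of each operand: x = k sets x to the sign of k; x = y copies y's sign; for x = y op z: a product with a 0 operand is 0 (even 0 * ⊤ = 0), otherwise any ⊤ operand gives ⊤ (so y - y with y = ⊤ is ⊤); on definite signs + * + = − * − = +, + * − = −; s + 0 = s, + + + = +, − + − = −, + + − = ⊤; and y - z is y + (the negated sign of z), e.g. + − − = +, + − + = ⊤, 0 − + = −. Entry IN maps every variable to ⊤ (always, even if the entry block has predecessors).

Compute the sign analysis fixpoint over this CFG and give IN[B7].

Per-block solution:
  B0:  IN=(all ⊤)  OUT={b:-; rest ⊤}
  B1:  IN={b:-; rest ⊤}  OUT={b:-; rest ⊤}
  B2:  IN={b:-; rest ⊤}  OUT={b:+; rest ⊤}
  B3:  IN={b:+; rest ⊤}  OUT={b:+; rest ⊤}
  B4:  IN={b:+; rest ⊤}  OUT={b:+; rest ⊤}
  B5:  IN={b:+; rest ⊤}  OUT={b:+; rest ⊤}
  B6:  IN={b:+; rest ⊤}  OUT={a:-, b:+; rest ⊤}
  B7:  IN={b:+; rest ⊤}  OUT={b:+, e:+; rest ⊤}

Merge at B7: IN[B7] = OUT[B5] ⊔ OUT[B6] = {a: ⊤, b: +, c: ⊤, d: ⊤, e: ⊤, f: ⊤}

Answer: {a: ⊤, b: +, c: ⊤, d: ⊤, e: ⊤, f: ⊤}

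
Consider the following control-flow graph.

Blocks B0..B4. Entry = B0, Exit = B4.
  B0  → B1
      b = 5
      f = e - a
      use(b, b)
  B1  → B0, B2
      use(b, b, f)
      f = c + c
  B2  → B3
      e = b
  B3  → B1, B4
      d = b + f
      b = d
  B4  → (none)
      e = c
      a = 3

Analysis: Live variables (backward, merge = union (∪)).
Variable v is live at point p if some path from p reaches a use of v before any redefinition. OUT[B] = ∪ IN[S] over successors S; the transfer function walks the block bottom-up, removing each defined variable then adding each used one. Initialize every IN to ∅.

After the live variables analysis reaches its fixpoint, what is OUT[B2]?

Answer: {a, b, c, e, f}

Derivation:
Converged values:
  B0: | IN={a, c, e} | OUT={a, b, c, e, f}
  B1: | IN={a, b, c, e, f} | OUT={a, b, c, e, f}
  B2: | IN={a, b, c, f} | OUT={a, b, c, e, f}
  B3: | IN={a, b, c, e, f} | OUT={a, b, c, e, f}
  B4: | IN={c} | OUT={}

Merge at B2: OUT[B2] = IN[B3] = {a, b, c, e, f}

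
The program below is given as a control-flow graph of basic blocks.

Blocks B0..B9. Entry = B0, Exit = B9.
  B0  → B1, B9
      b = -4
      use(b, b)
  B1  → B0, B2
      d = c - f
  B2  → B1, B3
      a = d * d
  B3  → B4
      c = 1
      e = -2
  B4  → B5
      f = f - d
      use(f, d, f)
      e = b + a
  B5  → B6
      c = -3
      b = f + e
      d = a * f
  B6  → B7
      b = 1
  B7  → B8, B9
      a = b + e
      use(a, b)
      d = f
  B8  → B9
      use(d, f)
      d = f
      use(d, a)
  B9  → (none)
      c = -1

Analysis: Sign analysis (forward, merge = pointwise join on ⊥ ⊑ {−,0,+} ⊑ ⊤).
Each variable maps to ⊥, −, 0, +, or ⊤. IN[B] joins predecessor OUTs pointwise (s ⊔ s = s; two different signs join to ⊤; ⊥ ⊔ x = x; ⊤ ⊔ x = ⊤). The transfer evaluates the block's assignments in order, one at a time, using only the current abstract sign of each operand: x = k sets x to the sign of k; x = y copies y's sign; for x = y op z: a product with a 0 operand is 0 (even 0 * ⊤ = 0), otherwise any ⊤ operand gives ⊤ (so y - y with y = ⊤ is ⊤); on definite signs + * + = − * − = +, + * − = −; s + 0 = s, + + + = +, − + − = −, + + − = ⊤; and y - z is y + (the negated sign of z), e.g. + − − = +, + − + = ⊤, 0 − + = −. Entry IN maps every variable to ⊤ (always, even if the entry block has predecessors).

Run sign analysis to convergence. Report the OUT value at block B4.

Answer: {a: ⊤, b: -, c: +, d: ⊤, e: ⊤, f: ⊤}

Derivation:
Converged values:
  B0:  IN=(all ⊤)  OUT={b:-; rest ⊤}
  B1:  IN={b:-; rest ⊤}  OUT={b:-; rest ⊤}
  B2:  IN={b:-; rest ⊤}  OUT={b:-; rest ⊤}
  B3:  IN={b:-; rest ⊤}  OUT={b:-, c:+, e:-; rest ⊤}
  B4:  IN={b:-, c:+, e:-; rest ⊤}  OUT={b:-, c:+; rest ⊤}
  B5:  IN={b:-, c:+; rest ⊤}  OUT={c:-; rest ⊤}
  B6:  IN={c:-; rest ⊤}  OUT={b:+, c:-; rest ⊤}
  B7:  IN={b:+, c:-; rest ⊤}  OUT={b:+, c:-; rest ⊤}
  B8:  IN={b:+, c:-; rest ⊤}  OUT={b:+, c:-; rest ⊤}
  B9:  IN=(all ⊤)  OUT={c:-; rest ⊤}

Merge at B4: IN[B4] = OUT[B3] = {a: ⊤, b: -, c: +, d: ⊤, e: -, f: ⊤}
Applying B4's transfer function to that IN value gives OUT[B4] (row B4 above).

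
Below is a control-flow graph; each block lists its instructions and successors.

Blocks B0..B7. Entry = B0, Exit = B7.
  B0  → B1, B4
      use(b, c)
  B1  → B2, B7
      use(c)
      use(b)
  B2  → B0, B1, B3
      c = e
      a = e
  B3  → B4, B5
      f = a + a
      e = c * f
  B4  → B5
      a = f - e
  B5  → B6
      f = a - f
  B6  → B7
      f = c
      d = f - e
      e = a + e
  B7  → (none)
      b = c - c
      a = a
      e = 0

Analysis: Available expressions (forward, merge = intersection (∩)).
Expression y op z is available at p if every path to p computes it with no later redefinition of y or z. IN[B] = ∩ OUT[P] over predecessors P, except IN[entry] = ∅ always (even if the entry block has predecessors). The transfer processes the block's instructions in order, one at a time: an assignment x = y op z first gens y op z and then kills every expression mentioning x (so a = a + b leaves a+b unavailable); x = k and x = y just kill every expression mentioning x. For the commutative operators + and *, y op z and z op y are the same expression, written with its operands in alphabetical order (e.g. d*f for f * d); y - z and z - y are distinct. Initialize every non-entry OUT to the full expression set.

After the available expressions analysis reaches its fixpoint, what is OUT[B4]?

Per-block solution:
  B0:  IN={}  OUT={}
  B1:  IN={}  OUT={}
  B2:  IN={}  OUT={}
  B3:  IN={}  OUT={a+a, c*f}
  B4:  IN={}  OUT={f-e}
  B5:  IN={}  OUT={}
  B6:  IN={}  OUT={}
  B7:  IN={}  OUT={c-c}

Merge at B4: IN[B4] = OUT[B0] ∩ OUT[B3] = {}
Applying B4's transfer function to that IN value gives OUT[B4] (row B4 above).

Answer: {f-e}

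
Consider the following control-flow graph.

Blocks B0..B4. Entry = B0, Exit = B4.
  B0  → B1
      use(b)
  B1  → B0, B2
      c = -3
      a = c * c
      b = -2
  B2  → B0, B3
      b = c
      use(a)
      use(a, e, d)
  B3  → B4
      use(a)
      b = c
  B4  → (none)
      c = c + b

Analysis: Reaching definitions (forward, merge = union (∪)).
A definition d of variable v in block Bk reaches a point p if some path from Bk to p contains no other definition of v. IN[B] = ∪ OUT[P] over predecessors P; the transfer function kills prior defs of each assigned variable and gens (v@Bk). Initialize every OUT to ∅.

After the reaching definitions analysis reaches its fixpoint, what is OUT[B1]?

Per-block solution:
  B0:   IN={a@B1, b@B1, b@B2, c@B1}   OUT={a@B1, b@B1, b@B2, c@B1}
  B1:   IN={a@B1, b@B1, b@B2, c@B1}   OUT={a@B1, b@B1, c@B1}
  B2:   IN={a@B1, b@B1, c@B1}   OUT={a@B1, b@B2, c@B1}
  B3:   IN={a@B1, b@B2, c@B1}   OUT={a@B1, b@B3, c@B1}
  B4:   IN={a@B1, b@B3, c@B1}   OUT={a@B1, b@B3, c@B4}

Merge at B1: IN[B1] = OUT[B0] = {a@B1, b@B1, b@B2, c@B1}
Applying B1's transfer function to that IN value gives OUT[B1] (row B1 above).

Answer: {a@B1, b@B1, c@B1}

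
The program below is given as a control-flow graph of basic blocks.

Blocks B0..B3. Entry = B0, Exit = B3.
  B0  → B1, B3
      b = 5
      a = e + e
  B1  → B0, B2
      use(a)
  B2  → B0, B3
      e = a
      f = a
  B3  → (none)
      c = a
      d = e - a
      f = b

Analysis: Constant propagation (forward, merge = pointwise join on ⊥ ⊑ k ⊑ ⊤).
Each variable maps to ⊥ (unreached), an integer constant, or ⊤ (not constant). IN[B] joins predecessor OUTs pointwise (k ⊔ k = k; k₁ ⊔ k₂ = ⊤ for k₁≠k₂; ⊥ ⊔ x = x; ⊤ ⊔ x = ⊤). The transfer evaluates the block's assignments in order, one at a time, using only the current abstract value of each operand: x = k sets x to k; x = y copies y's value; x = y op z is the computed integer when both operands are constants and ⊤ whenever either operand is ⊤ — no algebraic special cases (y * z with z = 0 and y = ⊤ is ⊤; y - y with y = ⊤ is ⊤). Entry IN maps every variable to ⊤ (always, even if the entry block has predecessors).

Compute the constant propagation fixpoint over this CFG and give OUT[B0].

Fixpoint table:
  B0:   IN=(all ⊤)   OUT={b:5; rest ⊤}
  B1:   IN={b:5; rest ⊤}   OUT={b:5; rest ⊤}
  B2:   IN={b:5; rest ⊤}   OUT={b:5; rest ⊤}
  B3:   IN={b:5; rest ⊤}   OUT={b:5, f:5; rest ⊤}

Merge at B0 (entry node, so the boundary value (all ⊤) is joined with the incoming edge(s)): IN[B0] = (all ⊤) ⊔ OUT[B1] ⊔ OUT[B2] = {a: ⊤, b: ⊤, c: ⊤, d: ⊤, e: ⊤, f: ⊤}
Applying B0's transfer function to that IN value gives OUT[B0] (row B0 above).

Answer: {a: ⊤, b: 5, c: ⊤, d: ⊤, e: ⊤, f: ⊤}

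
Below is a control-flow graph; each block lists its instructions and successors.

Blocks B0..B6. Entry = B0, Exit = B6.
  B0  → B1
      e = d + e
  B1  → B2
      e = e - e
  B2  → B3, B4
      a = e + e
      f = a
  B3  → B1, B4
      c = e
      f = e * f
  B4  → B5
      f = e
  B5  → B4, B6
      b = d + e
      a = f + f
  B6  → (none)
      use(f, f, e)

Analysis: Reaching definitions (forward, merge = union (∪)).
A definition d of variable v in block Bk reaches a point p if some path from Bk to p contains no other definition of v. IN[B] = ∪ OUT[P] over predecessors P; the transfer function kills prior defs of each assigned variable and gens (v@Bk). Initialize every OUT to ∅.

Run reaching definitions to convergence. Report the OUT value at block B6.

Fixpoint table:
  B0:   IN={}   OUT={e@B0}
  B1:   IN={a@B2, c@B3, e@B0, e@B1, f@B3}   OUT={a@B2, c@B3, e@B1, f@B3}
  B2:   IN={a@B2, c@B3, e@B1, f@B3}   OUT={a@B2, c@B3, e@B1, f@B2}
  B3:   IN={a@B2, c@B3, e@B1, f@B2}   OUT={a@B2, c@B3, e@B1, f@B3}
  B4:   IN={a@B2, a@B5, b@B5, c@B3, e@B1, f@B2, f@B3, f@B4}   OUT={a@B2, a@B5, b@B5, c@B3, e@B1, f@B4}
  B5:   IN={a@B2, a@B5, b@B5, c@B3, e@B1, f@B4}   OUT={a@B5, b@B5, c@B3, e@B1, f@B4}
  B6:   IN={a@B5, b@B5, c@B3, e@B1, f@B4}   OUT={a@B5, b@B5, c@B3, e@B1, f@B4}

Merge at B6: IN[B6] = OUT[B5] = {a@B5, b@B5, c@B3, e@B1, f@B4}
Applying B6's transfer function to that IN value gives OUT[B6] (row B6 above).

Answer: {a@B5, b@B5, c@B3, e@B1, f@B4}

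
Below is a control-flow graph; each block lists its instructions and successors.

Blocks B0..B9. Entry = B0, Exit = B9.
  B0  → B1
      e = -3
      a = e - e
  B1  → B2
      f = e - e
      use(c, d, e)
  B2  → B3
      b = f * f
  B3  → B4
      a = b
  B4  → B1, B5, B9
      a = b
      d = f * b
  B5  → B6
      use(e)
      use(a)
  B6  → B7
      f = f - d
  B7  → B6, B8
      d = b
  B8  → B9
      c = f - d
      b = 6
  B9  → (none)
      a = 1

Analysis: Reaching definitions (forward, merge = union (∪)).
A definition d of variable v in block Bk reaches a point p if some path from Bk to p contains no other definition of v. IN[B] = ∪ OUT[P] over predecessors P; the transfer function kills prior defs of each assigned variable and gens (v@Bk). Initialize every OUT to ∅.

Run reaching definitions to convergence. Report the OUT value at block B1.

Answer: {a@B0, a@B4, b@B2, d@B4, e@B0, f@B1}

Trace:
Converged values:
  B0:   IN={}   OUT={a@B0, e@B0}
  B1:   IN={a@B0, a@B4, b@B2, d@B4, e@B0, f@B1}   OUT={a@B0, a@B4, b@B2, d@B4, e@B0, f@B1}
  B2:   IN={a@B0, a@B4, b@B2, d@B4, e@B0, f@B1}   OUT={a@B0, a@B4, b@B2, d@B4, e@B0, f@B1}
  B3:   IN={a@B0, a@B4, b@B2, d@B4, e@B0, f@B1}   OUT={a@B3, b@B2, d@B4, e@B0, f@B1}
  B4:   IN={a@B3, b@B2, d@B4, e@B0, f@B1}   OUT={a@B4, b@B2, d@B4, e@B0, f@B1}
  B5:   IN={a@B4, b@B2, d@B4, e@B0, f@B1}   OUT={a@B4, b@B2, d@B4, e@B0, f@B1}
  B6:   IN={a@B4, b@B2, d@B4, d@B7, e@B0, f@B1, f@B6}   OUT={a@B4, b@B2, d@B4, d@B7, e@B0, f@B6}
  B7:   IN={a@B4, b@B2, d@B4, d@B7, e@B0, f@B6}   OUT={a@B4, b@B2, d@B7, e@B0, f@B6}
  B8:   IN={a@B4, b@B2, d@B7, e@B0, f@B6}   OUT={a@B4, b@B8, c@B8, d@B7, e@B0, f@B6}
  B9:   IN={a@B4, b@B2, b@B8, c@B8, d@B4, d@B7, e@B0, f@B1, f@B6}   OUT={a@B9, b@B2, b@B8, c@B8, d@B4, d@B7, e@B0, f@B1, f@B6}

Merge at B1: IN[B1] = OUT[B0] ⊔ OUT[B4] = {a@B0, a@B4, b@B2, d@B4, e@B0, f@B1}
Applying B1's transfer function to that IN value gives OUT[B1] (row B1 above).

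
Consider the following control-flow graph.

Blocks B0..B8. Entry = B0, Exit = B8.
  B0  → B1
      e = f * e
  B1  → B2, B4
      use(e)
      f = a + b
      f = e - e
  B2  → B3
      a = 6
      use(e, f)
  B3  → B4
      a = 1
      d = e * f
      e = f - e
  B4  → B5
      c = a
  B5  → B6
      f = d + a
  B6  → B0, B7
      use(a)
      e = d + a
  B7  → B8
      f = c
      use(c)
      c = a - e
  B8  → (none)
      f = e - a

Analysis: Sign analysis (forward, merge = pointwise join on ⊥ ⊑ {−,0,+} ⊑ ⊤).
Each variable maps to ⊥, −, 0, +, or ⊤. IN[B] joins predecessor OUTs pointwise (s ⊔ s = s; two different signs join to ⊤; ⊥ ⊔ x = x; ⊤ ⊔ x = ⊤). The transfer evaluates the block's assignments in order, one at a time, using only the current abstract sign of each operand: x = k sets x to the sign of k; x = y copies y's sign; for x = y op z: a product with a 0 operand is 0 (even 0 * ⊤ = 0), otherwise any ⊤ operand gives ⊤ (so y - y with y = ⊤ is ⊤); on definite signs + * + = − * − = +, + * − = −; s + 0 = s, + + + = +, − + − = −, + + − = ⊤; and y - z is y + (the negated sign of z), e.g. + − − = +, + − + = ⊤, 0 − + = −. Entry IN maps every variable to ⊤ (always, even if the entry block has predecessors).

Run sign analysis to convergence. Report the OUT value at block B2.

Fixpoint table:
  B0:  IN=(all ⊤)  OUT=(all ⊤)
  B1:  IN=(all ⊤)  OUT=(all ⊤)
  B2:  IN=(all ⊤)  OUT={a:+; rest ⊤}
  B3:  IN={a:+; rest ⊤}  OUT={a:+; rest ⊤}
  B4:  IN=(all ⊤)  OUT=(all ⊤)
  B5:  IN=(all ⊤)  OUT=(all ⊤)
  B6:  IN=(all ⊤)  OUT=(all ⊤)
  B7:  IN=(all ⊤)  OUT=(all ⊤)
  B8:  IN=(all ⊤)  OUT=(all ⊤)

Merge at B2: IN[B2] = OUT[B1] = {a: ⊤, b: ⊤, c: ⊤, d: ⊤, e: ⊤, f: ⊤}
Applying B2's transfer function to that IN value gives OUT[B2] (row B2 above).

Answer: {a: +, b: ⊤, c: ⊤, d: ⊤, e: ⊤, f: ⊤}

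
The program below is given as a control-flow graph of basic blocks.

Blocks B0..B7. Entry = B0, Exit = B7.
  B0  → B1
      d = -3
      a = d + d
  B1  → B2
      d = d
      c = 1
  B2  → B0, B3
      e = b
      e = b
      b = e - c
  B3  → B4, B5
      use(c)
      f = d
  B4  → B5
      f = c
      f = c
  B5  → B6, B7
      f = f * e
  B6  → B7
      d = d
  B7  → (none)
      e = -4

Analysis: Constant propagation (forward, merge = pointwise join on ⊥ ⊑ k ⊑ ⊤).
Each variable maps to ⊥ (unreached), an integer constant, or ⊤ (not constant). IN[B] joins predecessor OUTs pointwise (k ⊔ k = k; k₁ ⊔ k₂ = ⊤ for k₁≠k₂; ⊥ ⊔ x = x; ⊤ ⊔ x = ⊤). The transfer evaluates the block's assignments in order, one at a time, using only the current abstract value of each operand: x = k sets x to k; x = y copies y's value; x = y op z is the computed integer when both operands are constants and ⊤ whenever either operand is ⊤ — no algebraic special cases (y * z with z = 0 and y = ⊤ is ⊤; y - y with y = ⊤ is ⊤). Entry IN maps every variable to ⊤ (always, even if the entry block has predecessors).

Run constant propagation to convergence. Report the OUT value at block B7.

Per-block solution:
  B0:   IN=(all ⊤)   OUT={a:-6, d:-3; rest ⊤}
  B1:   IN={a:-6, d:-3; rest ⊤}   OUT={a:-6, c:1, d:-3; rest ⊤}
  B2:   IN={a:-6, c:1, d:-3; rest ⊤}   OUT={a:-6, c:1, d:-3; rest ⊤}
  B3:   IN={a:-6, c:1, d:-3; rest ⊤}   OUT={a:-6, c:1, d:-3, f:-3; rest ⊤}
  B4:   IN={a:-6, c:1, d:-3, f:-3; rest ⊤}   OUT={a:-6, c:1, d:-3, f:1; rest ⊤}
  B5:   IN={a:-6, c:1, d:-3; rest ⊤}   OUT={a:-6, c:1, d:-3; rest ⊤}
  B6:   IN={a:-6, c:1, d:-3; rest ⊤}   OUT={a:-6, c:1, d:-3; rest ⊤}
  B7:   IN={a:-6, c:1, d:-3; rest ⊤}   OUT={a:-6, c:1, d:-3, e:-4; rest ⊤}

Merge at B7: IN[B7] = OUT[B5] ⊔ OUT[B6] = {a: -6, b: ⊤, c: 1, d: -3, e: ⊤, f: ⊤}
Applying B7's transfer function to that IN value gives OUT[B7] (row B7 above).

Answer: {a: -6, b: ⊤, c: 1, d: -3, e: -4, f: ⊤}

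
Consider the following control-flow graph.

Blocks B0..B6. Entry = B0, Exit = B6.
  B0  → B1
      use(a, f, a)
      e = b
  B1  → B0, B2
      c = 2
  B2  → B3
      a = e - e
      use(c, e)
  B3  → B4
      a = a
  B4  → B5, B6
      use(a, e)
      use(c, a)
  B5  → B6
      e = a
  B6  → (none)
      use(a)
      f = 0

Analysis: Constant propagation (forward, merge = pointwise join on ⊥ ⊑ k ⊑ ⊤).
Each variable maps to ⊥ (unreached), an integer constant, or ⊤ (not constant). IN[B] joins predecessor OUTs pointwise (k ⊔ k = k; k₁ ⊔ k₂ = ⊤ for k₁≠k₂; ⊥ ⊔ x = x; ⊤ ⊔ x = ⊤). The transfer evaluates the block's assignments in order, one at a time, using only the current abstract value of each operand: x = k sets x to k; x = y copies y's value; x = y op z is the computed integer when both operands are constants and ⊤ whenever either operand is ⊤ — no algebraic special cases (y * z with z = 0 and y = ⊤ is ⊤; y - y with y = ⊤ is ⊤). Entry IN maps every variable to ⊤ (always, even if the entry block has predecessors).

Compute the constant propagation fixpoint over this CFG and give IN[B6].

Per-block solution:
  B0:   IN=(all ⊤)   OUT=(all ⊤)
  B1:   IN=(all ⊤)   OUT={c:2; rest ⊤}
  B2:   IN={c:2; rest ⊤}   OUT={c:2; rest ⊤}
  B3:   IN={c:2; rest ⊤}   OUT={c:2; rest ⊤}
  B4:   IN={c:2; rest ⊤}   OUT={c:2; rest ⊤}
  B5:   IN={c:2; rest ⊤}   OUT={c:2; rest ⊤}
  B6:   IN={c:2; rest ⊤}   OUT={c:2, f:0; rest ⊤}

Merge at B6: IN[B6] = OUT[B4] ⊔ OUT[B5] = {a: ⊤, b: ⊤, c: 2, d: ⊤, e: ⊤, f: ⊤}

Answer: {a: ⊤, b: ⊤, c: 2, d: ⊤, e: ⊤, f: ⊤}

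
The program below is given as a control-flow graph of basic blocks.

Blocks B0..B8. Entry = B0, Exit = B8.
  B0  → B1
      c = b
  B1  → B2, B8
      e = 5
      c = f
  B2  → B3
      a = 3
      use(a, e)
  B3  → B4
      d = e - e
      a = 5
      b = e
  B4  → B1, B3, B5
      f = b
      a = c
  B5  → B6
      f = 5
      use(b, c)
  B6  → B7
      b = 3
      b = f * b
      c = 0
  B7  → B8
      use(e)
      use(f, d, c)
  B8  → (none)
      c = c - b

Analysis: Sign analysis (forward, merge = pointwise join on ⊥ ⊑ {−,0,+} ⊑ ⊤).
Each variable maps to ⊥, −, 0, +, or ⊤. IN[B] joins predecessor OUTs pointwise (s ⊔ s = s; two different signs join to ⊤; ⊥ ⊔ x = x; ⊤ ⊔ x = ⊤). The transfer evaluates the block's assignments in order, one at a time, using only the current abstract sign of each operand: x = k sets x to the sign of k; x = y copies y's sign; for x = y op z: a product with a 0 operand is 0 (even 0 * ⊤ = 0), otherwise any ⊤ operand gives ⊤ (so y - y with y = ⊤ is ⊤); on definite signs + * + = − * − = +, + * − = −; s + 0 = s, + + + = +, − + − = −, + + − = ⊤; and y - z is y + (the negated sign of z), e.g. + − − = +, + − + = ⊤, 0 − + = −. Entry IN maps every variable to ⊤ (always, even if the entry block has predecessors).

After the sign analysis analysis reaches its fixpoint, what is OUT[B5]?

Per-block solution:
  B0: | IN=(all ⊤) | OUT=(all ⊤)
  B1: | IN=(all ⊤) | OUT={e:+; rest ⊤}
  B2: | IN={e:+; rest ⊤} | OUT={a:+, e:+; rest ⊤}
  B3: | IN={e:+; rest ⊤} | OUT={a:+, b:+, e:+; rest ⊤}
  B4: | IN={a:+, b:+, e:+; rest ⊤} | OUT={b:+, e:+, f:+; rest ⊤}
  B5: | IN={b:+, e:+, f:+; rest ⊤} | OUT={b:+, e:+, f:+; rest ⊤}
  B6: | IN={b:+, e:+, f:+; rest ⊤} | OUT={b:+, c:0, e:+, f:+; rest ⊤}
  B7: | IN={b:+, c:0, e:+, f:+; rest ⊤} | OUT={b:+, c:0, e:+, f:+; rest ⊤}
  B8: | IN={e:+; rest ⊤} | OUT={e:+; rest ⊤}

Merge at B5: IN[B5] = OUT[B4] = {a: ⊤, b: +, c: ⊤, d: ⊤, e: +, f: +}
Applying B5's transfer function to that IN value gives OUT[B5] (row B5 above).

Answer: {a: ⊤, b: +, c: ⊤, d: ⊤, e: +, f: +}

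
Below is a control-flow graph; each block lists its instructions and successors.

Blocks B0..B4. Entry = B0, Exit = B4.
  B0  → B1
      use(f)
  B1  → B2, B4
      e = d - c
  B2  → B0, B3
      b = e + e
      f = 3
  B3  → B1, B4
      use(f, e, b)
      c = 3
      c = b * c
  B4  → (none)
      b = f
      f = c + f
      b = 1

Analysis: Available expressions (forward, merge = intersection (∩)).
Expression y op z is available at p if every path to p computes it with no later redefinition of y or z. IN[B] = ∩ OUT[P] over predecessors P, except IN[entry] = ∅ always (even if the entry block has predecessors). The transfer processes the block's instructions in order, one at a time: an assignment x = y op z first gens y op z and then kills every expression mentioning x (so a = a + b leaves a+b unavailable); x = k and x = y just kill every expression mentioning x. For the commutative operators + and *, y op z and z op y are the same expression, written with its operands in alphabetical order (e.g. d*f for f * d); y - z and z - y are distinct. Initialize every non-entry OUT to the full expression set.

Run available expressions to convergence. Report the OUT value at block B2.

Answer: {d-c, e+e}

Trace:
Per-block solution:
  B0: | IN={} | OUT={}
  B1: | IN={} | OUT={d-c}
  B2: | IN={d-c} | OUT={d-c, e+e}
  B3: | IN={d-c, e+e} | OUT={e+e}
  B4: | IN={} | OUT={}

Merge at B2: IN[B2] = OUT[B1] = {d-c}
Applying B2's transfer function to that IN value gives OUT[B2] (row B2 above).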